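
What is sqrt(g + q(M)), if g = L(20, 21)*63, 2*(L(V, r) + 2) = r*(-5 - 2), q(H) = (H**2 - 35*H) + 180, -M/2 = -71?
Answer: sqrt(42470)/2 ≈ 103.04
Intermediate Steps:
M = 142 (M = -2*(-71) = 142)
q(H) = 180 + H**2 - 35*H
L(V, r) = -2 - 7*r/2 (L(V, r) = -2 + (r*(-5 - 2))/2 = -2 + (r*(-7))/2 = -2 + (-7*r)/2 = -2 - 7*r/2)
g = -9513/2 (g = (-2 - 7/2*21)*63 = (-2 - 147/2)*63 = -151/2*63 = -9513/2 ≈ -4756.5)
sqrt(g + q(M)) = sqrt(-9513/2 + (180 + 142**2 - 35*142)) = sqrt(-9513/2 + (180 + 20164 - 4970)) = sqrt(-9513/2 + 15374) = sqrt(21235/2) = sqrt(42470)/2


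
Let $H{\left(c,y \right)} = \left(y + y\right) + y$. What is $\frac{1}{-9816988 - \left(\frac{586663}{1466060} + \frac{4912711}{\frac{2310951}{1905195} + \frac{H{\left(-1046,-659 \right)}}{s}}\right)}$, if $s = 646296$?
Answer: $- \frac{242680465689240540}{3367765893152757179624587} \approx -7.206 \cdot 10^{-8}$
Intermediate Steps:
$H{\left(c,y \right)} = 3 y$ ($H{\left(c,y \right)} = 2 y + y = 3 y$)
$\frac{1}{-9816988 - \left(\frac{586663}{1466060} + \frac{4912711}{\frac{2310951}{1905195} + \frac{H{\left(-1046,-659 \right)}}{s}}\right)} = \frac{1}{-9816988 - \left(\frac{586663}{1466060} + \frac{4912711}{\frac{2310951}{1905195} + \frac{3 \left(-659\right)}{646296}}\right)} = \frac{1}{-9816988 - \left(\frac{586663}{1466060} + \frac{4912711}{2310951 \cdot \frac{1}{1905195} - \frac{659}{215432}}\right)} = \frac{1}{-9816988 - \left(\frac{586663}{1466060} + \frac{4912711}{\frac{770317}{635065} - \frac{659}{215432}}\right)} = \frac{1}{-9816988 - \left(\frac{586663}{1466060} + \frac{4912711}{\frac{165532424109}{136813323080}}\right)} = \frac{1}{-9816988 - \frac{985374673647071069331067}{242680465689240540}} = \frac{1}{- \frac{3367765893152757179624587}{242680465689240540}} = - \frac{242680465689240540}{3367765893152757179624587}$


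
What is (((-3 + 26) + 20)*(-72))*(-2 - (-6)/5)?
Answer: 12384/5 ≈ 2476.8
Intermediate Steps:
(((-3 + 26) + 20)*(-72))*(-2 - (-6)/5) = ((23 + 20)*(-72))*(-2 - (-6)/5) = (43*(-72))*(-2 - 2*(-⅗)) = -3096*(-2 + 6/5) = -3096*(-⅘) = 12384/5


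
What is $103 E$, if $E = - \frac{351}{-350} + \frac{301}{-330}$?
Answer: $\frac{53972}{5775} \approx 9.3458$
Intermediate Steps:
$E = \frac{524}{5775}$ ($E = \left(-351\right) \left(- \frac{1}{350}\right) + 301 \left(- \frac{1}{330}\right) = \frac{351}{350} - \frac{301}{330} = \frac{524}{5775} \approx 0.090736$)
$103 E = 103 \cdot \frac{524}{5775} = \frac{53972}{5775}$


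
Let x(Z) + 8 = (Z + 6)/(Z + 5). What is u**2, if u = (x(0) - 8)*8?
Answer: 350464/25 ≈ 14019.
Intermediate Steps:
x(Z) = -8 + (6 + Z)/(5 + Z) (x(Z) = -8 + (Z + 6)/(Z + 5) = -8 + (6 + Z)/(5 + Z))
u = -592/5 (u = ((-34 - 7*0)/(5 + 0) - 8)*8 = ((-34 + 0)/5 - 8)*8 = ((1/5)*(-34) - 8)*8 = (-34/5 - 8)*8 = -74/5*8 = -592/5 ≈ -118.40)
u**2 = (-592/5)**2 = 350464/25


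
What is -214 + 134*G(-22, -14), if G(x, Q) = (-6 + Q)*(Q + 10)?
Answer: 10506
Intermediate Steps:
G(x, Q) = (-6 + Q)*(10 + Q)
-214 + 134*G(-22, -14) = -214 + 134*(-60 + (-14)² + 4*(-14)) = -214 + 134*(-60 + 196 - 56) = -214 + 134*80 = -214 + 10720 = 10506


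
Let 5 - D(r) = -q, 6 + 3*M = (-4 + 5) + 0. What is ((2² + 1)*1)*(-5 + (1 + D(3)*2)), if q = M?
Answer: 40/3 ≈ 13.333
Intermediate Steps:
M = -5/3 (M = -2 + ((-4 + 5) + 0)/3 = -2 + (1 + 0)/3 = -2 + (⅓)*1 = -2 + ⅓ = -5/3 ≈ -1.6667)
q = -5/3 ≈ -1.6667
D(r) = 10/3 (D(r) = 5 - (-1)*(-5)/3 = 5 - 1*5/3 = 5 - 5/3 = 10/3)
((2² + 1)*1)*(-5 + (1 + D(3)*2)) = ((2² + 1)*1)*(-5 + (1 + (10/3)*2)) = ((4 + 1)*1)*(-5 + (1 + 20/3)) = (5*1)*(-5 + 23/3) = 5*(8/3) = 40/3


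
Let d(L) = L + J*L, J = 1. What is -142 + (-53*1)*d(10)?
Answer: -1202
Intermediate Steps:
d(L) = 2*L (d(L) = L + 1*L = L + L = 2*L)
-142 + (-53*1)*d(10) = -142 + (-53*1)*(2*10) = -142 - 53*20 = -142 - 1060 = -1202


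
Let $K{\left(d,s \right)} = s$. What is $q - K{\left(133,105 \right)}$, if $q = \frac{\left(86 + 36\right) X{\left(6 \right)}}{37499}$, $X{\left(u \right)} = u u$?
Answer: $- \frac{3933003}{37499} \approx -104.88$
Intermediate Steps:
$X{\left(u \right)} = u^{2}$
$q = \frac{4392}{37499}$ ($q = \frac{\left(86 + 36\right) 6^{2}}{37499} = 122 \cdot 36 \cdot \frac{1}{37499} = 4392 \cdot \frac{1}{37499} = \frac{4392}{37499} \approx 0.11712$)
$q - K{\left(133,105 \right)} = \frac{4392}{37499} - 105 = - \frac{3933003}{37499}$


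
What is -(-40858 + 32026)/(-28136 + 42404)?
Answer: 736/1189 ≈ 0.61901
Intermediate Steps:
-(-40858 + 32026)/(-28136 + 42404) = -(-8832)/14268 = -1*(-736/1189) = 736/1189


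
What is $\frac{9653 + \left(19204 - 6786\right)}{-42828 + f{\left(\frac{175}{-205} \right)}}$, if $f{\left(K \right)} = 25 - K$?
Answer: $- \frac{904911}{1754888} \approx -0.51565$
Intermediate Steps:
$\frac{9653 + \left(19204 - 6786\right)}{-42828 + f{\left(\frac{175}{-205} \right)}} = \frac{9653 + \left(19204 - 6786\right)}{-42828 + \left(25 - \frac{175}{-205}\right)} = \frac{9653 + \left(19204 - 6786\right)}{-42828 + \left(25 - 175 \left(- \frac{1}{205}\right)\right)} = \frac{9653 + 12418}{-42828 + \left(25 - - \frac{35}{41}\right)} = \frac{22071}{-42828 + \left(25 + \frac{35}{41}\right)} = \frac{22071}{-42828 + \frac{1060}{41}} = \frac{22071}{- \frac{1754888}{41}} = 22071 \left(- \frac{41}{1754888}\right) = - \frac{904911}{1754888}$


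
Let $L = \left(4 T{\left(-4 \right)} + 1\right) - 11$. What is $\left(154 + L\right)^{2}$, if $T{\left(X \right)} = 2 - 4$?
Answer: $18496$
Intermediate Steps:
$T{\left(X \right)} = -2$ ($T{\left(X \right)} = 2 - 4 = -2$)
$L = -18$ ($L = \left(4 \left(-2\right) + 1\right) - 11 = \left(-8 + 1\right) - 11 = -7 - 11 = -18$)
$\left(154 + L\right)^{2} = \left(154 - 18\right)^{2} = 136^{2} = 18496$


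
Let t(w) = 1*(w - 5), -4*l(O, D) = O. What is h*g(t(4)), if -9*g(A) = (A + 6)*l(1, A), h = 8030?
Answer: 20075/18 ≈ 1115.3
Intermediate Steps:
l(O, D) = -O/4
t(w) = -5 + w (t(w) = 1*(-5 + w) = -5 + w)
g(A) = 1/6 + A/36 (g(A) = -(A + 6)*(-1/4*1)/9 = -(6 + A)*(-1)/(9*4) = -(-3/2 - A/4)/9 = 1/6 + A/36)
h*g(t(4)) = 8030*(1/6 + (-5 + 4)/36) = 8030*(1/6 + (1/36)*(-1)) = 8030*(1/6 - 1/36) = 8030*(5/36) = 20075/18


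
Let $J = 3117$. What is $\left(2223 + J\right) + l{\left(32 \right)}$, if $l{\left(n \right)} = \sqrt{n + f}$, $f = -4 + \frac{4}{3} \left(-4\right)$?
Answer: $5340 + \frac{2 \sqrt{51}}{3} \approx 5344.8$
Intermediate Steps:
$f = - \frac{28}{3}$ ($f = -4 + 4 \cdot \frac{1}{3} \left(-4\right) = -4 + \frac{4}{3} \left(-4\right) = -4 - \frac{16}{3} = - \frac{28}{3} \approx -9.3333$)
$l{\left(n \right)} = \sqrt{- \frac{28}{3} + n}$ ($l{\left(n \right)} = \sqrt{n - \frac{28}{3}} = \sqrt{- \frac{28}{3} + n}$)
$\left(2223 + J\right) + l{\left(32 \right)} = \left(2223 + 3117\right) + \frac{\sqrt{-84 + 9 \cdot 32}}{3} = 5340 + \frac{\sqrt{-84 + 288}}{3} = 5340 + \frac{\sqrt{204}}{3} = 5340 + \frac{2 \sqrt{51}}{3}$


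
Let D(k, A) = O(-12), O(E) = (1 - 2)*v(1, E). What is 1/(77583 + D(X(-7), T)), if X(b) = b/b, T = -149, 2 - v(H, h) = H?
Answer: 1/77582 ≈ 1.2890e-5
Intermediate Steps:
v(H, h) = 2 - H
X(b) = 1
O(E) = -1 (O(E) = (1 - 2)*(2 - 1*1) = -(2 - 1) = -1*1 = -1)
D(k, A) = -1
1/(77583 + D(X(-7), T)) = 1/(77583 - 1) = 1/77582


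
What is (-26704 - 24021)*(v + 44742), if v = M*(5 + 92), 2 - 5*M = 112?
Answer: -2161290800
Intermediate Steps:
M = -22 (M = 2/5 - 1/5*112 = 2/5 - 112/5 = -22)
v = -2134 (v = -22*(5 + 92) = -22*97 = -2134)
(-26704 - 24021)*(v + 44742) = (-26704 - 24021)*(-2134 + 44742) = -50725*42608 = -2161290800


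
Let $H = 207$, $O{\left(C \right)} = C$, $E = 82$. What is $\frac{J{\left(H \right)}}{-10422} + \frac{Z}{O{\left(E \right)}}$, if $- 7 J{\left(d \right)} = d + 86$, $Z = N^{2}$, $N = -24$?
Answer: $\frac{21022765}{2991114} \approx 7.0284$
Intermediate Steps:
$Z = 576$ ($Z = \left(-24\right)^{2} = 576$)
$J{\left(d \right)} = - \frac{86}{7} - \frac{d}{7}$ ($J{\left(d \right)} = - \frac{d + 86}{7} = - \frac{86 + d}{7} = - \frac{86}{7} - \frac{d}{7}$)
$\frac{J{\left(H \right)}}{-10422} + \frac{Z}{O{\left(E \right)}} = \frac{- \frac{86}{7} - \frac{207}{7}}{-10422} + \frac{576}{82} = \left(- \frac{86}{7} - \frac{207}{7}\right) \left(- \frac{1}{10422}\right) + 576 \cdot \frac{1}{82} = \left(- \frac{293}{7}\right) \left(- \frac{1}{10422}\right) + \frac{288}{41} = \frac{293}{72954} + \frac{288}{41} = \frac{21022765}{2991114}$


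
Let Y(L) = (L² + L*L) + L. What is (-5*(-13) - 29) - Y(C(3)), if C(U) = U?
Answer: 15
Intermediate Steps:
Y(L) = L + 2*L² (Y(L) = (L² + L²) + L = 2*L² + L = L + 2*L²)
(-5*(-13) - 29) - Y(C(3)) = (-5*(-13) - 29) - 3*(1 + 2*3) = (65 - 29) - 3*(1 + 6) = 36 - 3*7 = 36 - 1*21 = 36 - 21 = 15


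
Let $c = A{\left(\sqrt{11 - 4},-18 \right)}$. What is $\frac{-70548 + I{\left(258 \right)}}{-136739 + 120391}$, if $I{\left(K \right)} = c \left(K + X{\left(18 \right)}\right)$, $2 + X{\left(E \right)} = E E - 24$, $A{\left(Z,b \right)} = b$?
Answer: $\frac{20139}{4087} \approx 4.9276$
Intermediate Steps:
$X{\left(E \right)} = -26 + E^{2}$ ($X{\left(E \right)} = -2 + \left(E E - 24\right) = -2 + \left(E^{2} - 24\right) = -2 + \left(-24 + E^{2}\right) = -26 + E^{2}$)
$c = -18$
$I{\left(K \right)} = -5364 - 18 K$ ($I{\left(K \right)} = - 18 \left(K - \left(26 - 18^{2}\right)\right) = - 18 \left(K + \left(-26 + 324\right)\right) = - 18 \left(K + 298\right) = - 18 \left(298 + K\right) = -5364 - 18 K$)
$\frac{-70548 + I{\left(258 \right)}}{-136739 + 120391} = \frac{-70548 - 10008}{-136739 + 120391} = \frac{-70548 - 10008}{-16348} = \left(-70548 - 10008\right) \left(- \frac{1}{16348}\right) = \left(-80556\right) \left(- \frac{1}{16348}\right) = \frac{20139}{4087}$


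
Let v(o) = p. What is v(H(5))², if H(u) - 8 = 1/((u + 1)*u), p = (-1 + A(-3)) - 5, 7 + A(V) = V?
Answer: 256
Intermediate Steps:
A(V) = -7 + V
p = -16 (p = (-1 + (-7 - 3)) - 5 = (-1 - 10) - 5 = -11 - 5 = -16)
H(u) = 8 + 1/(u*(1 + u)) (H(u) = 8 + 1/((u + 1)*u) = 8 + 1/((1 + u)*u) = 8 + 1/(u*(1 + u)))
v(o) = -16
v(H(5))² = (-16)² = 256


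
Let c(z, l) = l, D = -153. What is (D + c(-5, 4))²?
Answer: 22201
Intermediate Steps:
(D + c(-5, 4))² = (-153 + 4)² = (-149)² = 22201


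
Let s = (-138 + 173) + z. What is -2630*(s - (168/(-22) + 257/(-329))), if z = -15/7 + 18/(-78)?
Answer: -725501280/6721 ≈ -1.0795e+5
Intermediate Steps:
z = -216/91 (z = -15*⅐ + 18*(-1/78) = -15/7 - 3/13 = -216/91 ≈ -2.3736)
s = 2969/91 (s = (-138 + 173) - 216/91 = 35 - 216/91 = 2969/91 ≈ 32.626)
-2630*(s - (168/(-22) + 257/(-329))) = -2630*(2969/91 - (168/(-22) + 257/(-329))) = -2630*(2969/91 - (168*(-1/22) + 257*(-1/329))) = -2630*(2969/91 - (-84/11 - 257/329)) = -2630*(2969/91 - 1*(-30463/3619)) = -2630*(2969/91 + 30463/3619) = -2630*275856/6721 = -725501280/6721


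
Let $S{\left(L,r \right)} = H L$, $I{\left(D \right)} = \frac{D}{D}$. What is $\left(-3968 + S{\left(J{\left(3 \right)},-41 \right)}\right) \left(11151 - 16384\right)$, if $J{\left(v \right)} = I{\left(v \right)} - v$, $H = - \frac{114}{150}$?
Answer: $\frac{518914746}{25} \approx 2.0757 \cdot 10^{7}$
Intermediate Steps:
$I{\left(D \right)} = 1$
$H = - \frac{19}{25}$ ($H = \left(-114\right) \frac{1}{150} = - \frac{19}{25} \approx -0.76$)
$J{\left(v \right)} = 1 - v$
$S{\left(L,r \right)} = - \frac{19 L}{25}$
$\left(-3968 + S{\left(J{\left(3 \right)},-41 \right)}\right) \left(11151 - 16384\right) = \left(-3968 - \frac{19 \left(1 - 3\right)}{25}\right) \left(11151 - 16384\right) = \left(-3968 - \frac{19 \left(1 - 3\right)}{25}\right) \left(-5233\right) = \left(-3968 - - \frac{38}{25}\right) \left(-5233\right) = \left(-3968 + \frac{38}{25}\right) \left(-5233\right) = \left(- \frac{99162}{25}\right) \left(-5233\right) = \frac{518914746}{25}$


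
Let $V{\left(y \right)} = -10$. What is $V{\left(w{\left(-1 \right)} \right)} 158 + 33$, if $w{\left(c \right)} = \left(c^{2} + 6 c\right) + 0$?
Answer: $-1547$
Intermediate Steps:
$w{\left(c \right)} = c^{2} + 6 c$
$V{\left(w{\left(-1 \right)} \right)} 158 + 33 = \left(-10\right) 158 + 33 = -1580 + 33 = -1547$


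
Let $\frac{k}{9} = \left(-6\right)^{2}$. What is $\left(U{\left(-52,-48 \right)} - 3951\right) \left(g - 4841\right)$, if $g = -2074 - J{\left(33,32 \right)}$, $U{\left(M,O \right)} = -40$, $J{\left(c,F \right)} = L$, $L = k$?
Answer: $28890849$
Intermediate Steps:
$k = 324$ ($k = 9 \left(-6\right)^{2} = 9 \cdot 36 = 324$)
$L = 324$
$J{\left(c,F \right)} = 324$
$g = -2398$ ($g = -2074 - 324 = -2398$)
$\left(U{\left(-52,-48 \right)} - 3951\right) \left(g - 4841\right) = \left(-40 - 3951\right) \left(-2398 - 4841\right) = \left(-3991\right) \left(-7239\right) = 28890849$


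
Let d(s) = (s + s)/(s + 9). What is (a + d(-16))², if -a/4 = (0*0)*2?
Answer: 1024/49 ≈ 20.898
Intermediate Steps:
d(s) = 2*s/(9 + s) (d(s) = (2*s)/(9 + s) = 2*s/(9 + s))
a = 0 (a = -4*0*0*2 = -0*2 = -4*0 = 0)
(a + d(-16))² = (0 + 2*(-16)/(9 - 16))² = (0 + 2*(-16)/(-7))² = (0 + 2*(-16)*(-⅐))² = (0 + 32/7)² = (32/7)² = 1024/49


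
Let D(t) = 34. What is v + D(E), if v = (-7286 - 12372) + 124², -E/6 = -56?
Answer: -4248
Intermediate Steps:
E = 336 (E = -6*(-56) = 336)
v = -4282 (v = -19658 + 15376 = -4282)
v + D(E) = -4282 + 34 = -4248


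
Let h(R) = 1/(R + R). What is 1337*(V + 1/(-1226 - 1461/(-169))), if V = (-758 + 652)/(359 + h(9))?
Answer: -526284394307/1329652379 ≈ -395.81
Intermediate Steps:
h(R) = 1/(2*R)
V = -1908/6463 (V = (-758 + 652)/(359 + (1/2)/9) = -106/(359 + (1/2)*(1/9)) = -106/(359 + 1/18) = -106/6463/18 = -106*18/6463 = -1908/6463 ≈ -0.29522)
1337*(V + 1/(-1226 - 1461/(-169))) = 1337*(-1908/6463 + 1/(-1226 - 1461/(-169))) = 1337*(-1908/6463 + 1/(-1226 - 1461*(-1/169))) = 1337*(-1908/6463 + 1/(-1226 + 1461/169)) = 1337*(-1908/6463 + 1/(-205733/169)) = 1337*(-1908/6463 - 169/205733) = 1337*(-393630811/1329652379) = -526284394307/1329652379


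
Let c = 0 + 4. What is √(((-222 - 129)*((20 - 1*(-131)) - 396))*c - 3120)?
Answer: 2*√85215 ≈ 583.83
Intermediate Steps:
c = 4
√(((-222 - 129)*((20 - 1*(-131)) - 396))*c - 3120) = √(((-222 - 129)*((20 - 1*(-131)) - 396))*4 - 3120) = √(-351*((20 + 131) - 396)*4 - 3120) = √(-351*(151 - 396)*4 - 3120) = √(-351*(-245)*4 - 3120) = √(85995*4 - 3120) = √(343980 - 3120) = √340860 = 2*√85215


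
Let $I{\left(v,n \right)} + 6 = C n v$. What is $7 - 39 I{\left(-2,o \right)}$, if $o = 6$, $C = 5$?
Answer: $2581$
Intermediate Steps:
$I{\left(v,n \right)} = -6 + 5 n v$
$7 - 39 I{\left(-2,o \right)} = 7 - 39 \left(-6 + 5 \cdot 6 \left(-2\right)\right) = 7 - 39 \left(-6 - 60\right) = 7 - -2574 = 7 + 2574 = 2581$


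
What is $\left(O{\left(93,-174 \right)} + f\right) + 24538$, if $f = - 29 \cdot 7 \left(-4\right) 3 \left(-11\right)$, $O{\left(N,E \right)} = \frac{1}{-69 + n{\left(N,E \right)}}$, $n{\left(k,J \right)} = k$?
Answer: $- \frac{54191}{24} \approx -2258.0$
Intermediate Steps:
$O{\left(N,E \right)} = \frac{1}{-69 + N}$
$f = -26796$ ($f = \left(-29\right) \left(-28\right) \left(-33\right) = 812 \left(-33\right) = -26796$)
$\left(O{\left(93,-174 \right)} + f\right) + 24538 = \left(\frac{1}{-69 + 93} - 26796\right) + 24538 = \left(\frac{1}{24} - 26796\right) + 24538 = - \frac{643103}{24} + 24538 = - \frac{54191}{24}$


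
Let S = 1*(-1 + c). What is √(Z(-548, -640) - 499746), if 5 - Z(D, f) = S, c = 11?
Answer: 7*I*√10199 ≈ 706.93*I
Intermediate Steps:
S = 10 (S = 1*(-1 + 11) = 1*10 = 10)
Z(D, f) = -5 (Z(D, f) = 5 - 1*10 = 5 - 10 = -5)
√(Z(-548, -640) - 499746) = √(-5 - 499746) = √(-499751) = 7*I*√10199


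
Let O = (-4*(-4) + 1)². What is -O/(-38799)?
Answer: 289/38799 ≈ 0.0074486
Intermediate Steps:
O = 289 (O = (16 + 1)² = 17² = 289)
-O/(-38799) = -289/(-38799) = -289*(-1)/38799 = -1*(-289/38799) = 289/38799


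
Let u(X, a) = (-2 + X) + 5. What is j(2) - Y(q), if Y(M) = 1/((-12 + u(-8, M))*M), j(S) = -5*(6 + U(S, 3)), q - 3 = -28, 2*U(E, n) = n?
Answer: -31877/850 ≈ -37.502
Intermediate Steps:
u(X, a) = 3 + X
U(E, n) = n/2
q = -25 (q = 3 - 28 = -25)
j(S) = -75/2 (j(S) = -5*(6 + (1/2)*3) = -5*(6 + 3/2) = -5*15/2 = -75/2)
Y(M) = -1/(17*M) (Y(M) = 1/((-12 + (3 - 8))*M) = 1/((-12 - 5)*M) = 1/((-17)*M) = -1/(17*M))
j(2) - Y(q) = -75/2 - (-1)/(17*(-25)) = -75/2 - (-1)*(-1)/(17*25) = -75/2 - 1*1/425 = -75/2 - 1/425 = -31877/850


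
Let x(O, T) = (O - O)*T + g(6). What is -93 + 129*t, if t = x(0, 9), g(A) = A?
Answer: 681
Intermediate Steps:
x(O, T) = 6 (x(O, T) = (O - O)*T + 6 = 0*T + 6 = 0 + 6 = 6)
t = 6
-93 + 129*t = -93 + 129*6 = -93 + 774 = 681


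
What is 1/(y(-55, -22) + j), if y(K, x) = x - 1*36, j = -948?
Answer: -1/1006 ≈ -0.00099404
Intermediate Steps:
y(K, x) = -36 + x (y(K, x) = x - 36 = -36 + x)
1/(y(-55, -22) + j) = 1/((-36 - 22) - 948) = 1/(-58 - 948) = 1/(-1006) = -1/1006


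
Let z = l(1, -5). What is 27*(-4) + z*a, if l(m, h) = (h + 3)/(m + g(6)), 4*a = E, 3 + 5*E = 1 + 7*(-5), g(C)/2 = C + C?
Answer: -26963/250 ≈ -107.85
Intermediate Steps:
g(C) = 4*C (g(C) = 2*(C + C) = 2*(2*C) = 4*C)
E = -37/5 (E = -⅗ + (1 + 7*(-5))/5 = -⅗ + (1 - 35)/5 = -⅗ + (⅕)*(-34) = -⅗ - 34/5 = -37/5 ≈ -7.4000)
a = -37/20 (a = (¼)*(-37/5) = -37/20 ≈ -1.8500)
l(m, h) = (3 + h)/(24 + m) (l(m, h) = (h + 3)/(m + 4*6) = (3 + h)/(m + 24) = (3 + h)/(24 + m))
z = -2/25 (z = (3 - 5)/(24 + 1) = -2/25 ≈ -0.080000)
27*(-4) + z*a = 27*(-4) - 2/25*(-37/20) = -108 + 37/250 = -26963/250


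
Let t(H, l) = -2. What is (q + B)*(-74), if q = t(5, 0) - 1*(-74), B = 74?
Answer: -10804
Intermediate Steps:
q = 72 (q = -2 - 1*(-74) = -2 + 74 = 72)
(q + B)*(-74) = (72 + 74)*(-74) = 146*(-74) = -10804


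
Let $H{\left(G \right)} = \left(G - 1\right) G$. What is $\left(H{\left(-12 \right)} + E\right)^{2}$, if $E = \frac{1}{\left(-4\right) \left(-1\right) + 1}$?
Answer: $\frac{609961}{25} \approx 24398.0$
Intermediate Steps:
$H{\left(G \right)} = G \left(-1 + G\right)$ ($H{\left(G \right)} = \left(-1 + G\right) G = G \left(-1 + G\right)$)
$E = \frac{1}{5}$ ($E = \frac{1}{4 + 1} = \frac{1}{5} \approx 0.2$)
$\left(H{\left(-12 \right)} + E\right)^{2} = \left(- 12 \left(-1 - 12\right) + \frac{1}{5}\right)^{2} = \left(\left(-12\right) \left(-13\right) + \frac{1}{5}\right)^{2} = \left(156 + \frac{1}{5}\right)^{2} = \left(\frac{781}{5}\right)^{2} = \frac{609961}{25}$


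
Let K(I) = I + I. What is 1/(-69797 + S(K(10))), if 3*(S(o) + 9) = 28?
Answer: -3/209390 ≈ -1.4327e-5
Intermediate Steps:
K(I) = 2*I
S(o) = ⅓ (S(o) = -9 + (⅓)*28 = -9 + 28/3 = ⅓)
1/(-69797 + S(K(10))) = 1/(-69797 + ⅓) = 1/(-209390/3) = -3/209390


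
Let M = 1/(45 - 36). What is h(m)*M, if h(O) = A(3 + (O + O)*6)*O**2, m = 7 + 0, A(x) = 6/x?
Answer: 98/261 ≈ 0.37548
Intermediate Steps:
m = 7
h(O) = 6*O**2/(3 + 12*O) (h(O) = (6/(3 + (O + O)*6))*O**2 = (6/(3 + (2*O)*6))*O**2 = (6/(3 + 12*O))*O**2 = 6*O**2/(3 + 12*O))
M = 1/9 ≈ 0.11111
h(m)*M = (2*7**2/(1 + 4*7))*(1/9) = (2*49/(1 + 28))*(1/9) = (2*49/29)*(1/9) = (2*49*(1/29))*(1/9) = (98/29)*(1/9) = 98/261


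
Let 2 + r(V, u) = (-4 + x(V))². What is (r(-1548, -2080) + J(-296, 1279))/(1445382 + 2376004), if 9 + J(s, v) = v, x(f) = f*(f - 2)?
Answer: 2878550583042/1910693 ≈ 1.5065e+6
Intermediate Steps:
x(f) = f*(-2 + f)
J(s, v) = -9 + v
r(V, u) = -2 + (-4 + V*(-2 + V))²
(r(-1548, -2080) + J(-296, 1279))/(1445382 + 2376004) = ((-2 + (-4 - 1548*(-2 - 1548))²) + (-9 + 1279))/(1445382 + 2376004) = ((-2 + (-4 - 1548*(-1550))²) + 1270)/3821386 = ((-2 + (-4 + 2399400)²) + 1270)*(1/3821386) = ((-2 + 2399396²) + 1270)*(1/3821386) = ((-2 + 5757101164816) + 1270)*(1/3821386) = (5757101164814 + 1270)*(1/3821386) = 5757101166084*(1/3821386) = 2878550583042/1910693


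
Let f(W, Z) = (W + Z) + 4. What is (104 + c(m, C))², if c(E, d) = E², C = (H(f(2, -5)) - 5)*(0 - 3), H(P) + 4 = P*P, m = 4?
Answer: 14400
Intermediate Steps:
f(W, Z) = 4 + W + Z
H(P) = -4 + P² (H(P) = -4 + P*P = -4 + P²)
C = 24 (C = ((-4 + (4 + 2 - 5)²) - 5)*(0 - 3) = ((-4 + 1²) - 5)*(-3) = ((-4 + 1) - 5)*(-3) = (-3 - 5)*(-3) = -8*(-3) = 24)
(104 + c(m, C))² = (104 + 4²)² = (104 + 16)² = 120² = 14400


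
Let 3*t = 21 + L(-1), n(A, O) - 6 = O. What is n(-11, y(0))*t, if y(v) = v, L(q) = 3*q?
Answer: 36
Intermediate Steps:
n(A, O) = 6 + O
t = 6 (t = (21 + 3*(-1))/3 = (21 - 3)/3 = (1/3)*18 = 6)
n(-11, y(0))*t = (6 + 0)*6 = 6*6 = 36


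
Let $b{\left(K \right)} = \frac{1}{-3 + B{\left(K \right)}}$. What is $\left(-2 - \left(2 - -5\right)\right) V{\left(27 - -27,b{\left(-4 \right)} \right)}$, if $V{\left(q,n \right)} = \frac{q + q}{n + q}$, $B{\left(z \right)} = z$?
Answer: $- \frac{6804}{377} \approx -18.048$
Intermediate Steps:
$b{\left(K \right)} = \frac{1}{-3 + K}$
$V{\left(q,n \right)} = \frac{2 q}{n + q}$
$\left(-2 - \left(2 - -5\right)\right) V{\left(27 - -27,b{\left(-4 \right)} \right)} = \left(-2 - \left(2 - -5\right)\right) \frac{2 \left(27 - -27\right)}{\frac{1}{-3 - 4} + \left(27 - -27\right)} = \left(-2 - \left(2 + 5\right)\right) \frac{2 \left(27 + 27\right)}{\frac{1}{-7} + \left(27 + 27\right)} = \left(-2 - 7\right) 2 \cdot 54 \frac{1}{- \frac{1}{7} + 54} = \left(-2 - 7\right) 2 \cdot 54 \frac{1}{\frac{377}{7}} = - 9 \cdot 2 \cdot 54 \cdot \frac{7}{377} = \left(-9\right) \frac{756}{377} = - \frac{6804}{377}$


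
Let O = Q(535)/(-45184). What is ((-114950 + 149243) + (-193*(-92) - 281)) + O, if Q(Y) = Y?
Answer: 2339084777/45184 ≈ 51768.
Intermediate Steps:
O = -535/45184 (O = 535/(-45184) = 535*(-1/45184) = -535/45184 ≈ -0.011840)
((-114950 + 149243) + (-193*(-92) - 281)) + O = ((-114950 + 149243) + (-193*(-92) - 281)) - 535/45184 = (34293 + (17756 - 281)) - 535/45184 = (34293 + 17475) - 535/45184 = 51768 - 535/45184 = 2339084777/45184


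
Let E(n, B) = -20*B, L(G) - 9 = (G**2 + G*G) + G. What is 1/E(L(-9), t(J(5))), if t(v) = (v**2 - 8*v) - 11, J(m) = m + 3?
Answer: 1/220 ≈ 0.0045455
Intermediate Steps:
J(m) = 3 + m
t(v) = -11 + v**2 - 8*v
L(G) = 9 + G + 2*G**2 (L(G) = 9 + ((G**2 + G*G) + G) = 9 + ((G**2 + G**2) + G) = 9 + (2*G**2 + G) = 9 + (G + 2*G**2) = 9 + G + 2*G**2)
1/E(L(-9), t(J(5))) = 1/(-20*(-11 + (3 + 5)**2 - 8*(3 + 5))) = 1/(-20*(-11 + 8**2 - 8*8)) = 1/(-20*(-11 + 64 - 64)) = 1/(-20*(-11)) = 1/220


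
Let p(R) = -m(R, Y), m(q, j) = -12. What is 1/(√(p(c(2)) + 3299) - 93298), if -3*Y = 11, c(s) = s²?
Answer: -93298/8704513493 - √3311/8704513493 ≈ -1.0725e-5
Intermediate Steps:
Y = -11/3 (Y = -⅓*11 = -11/3 ≈ -3.6667)
p(R) = 12 (p(R) = -1*(-12) = 12)
1/(√(p(c(2)) + 3299) - 93298) = 1/(√(12 + 3299) - 93298) = 1/(√3311 - 93298) = 1/(-93298 + √3311)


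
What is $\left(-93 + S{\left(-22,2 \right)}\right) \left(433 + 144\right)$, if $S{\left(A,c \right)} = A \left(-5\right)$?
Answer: $9809$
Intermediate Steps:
$S{\left(A,c \right)} = - 5 A$
$\left(-93 + S{\left(-22,2 \right)}\right) \left(433 + 144\right) = \left(-93 - -110\right) \left(433 + 144\right) = \left(-93 + 110\right) 577 = 17 \cdot 577 = 9809$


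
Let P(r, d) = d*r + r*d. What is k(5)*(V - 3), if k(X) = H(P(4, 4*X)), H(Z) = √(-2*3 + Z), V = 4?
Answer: √154 ≈ 12.410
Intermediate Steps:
P(r, d) = 2*d*r (P(r, d) = d*r + d*r = 2*d*r)
H(Z) = √(-6 + Z)
k(X) = √(-6 + 32*X) (k(X) = √(-6 + 2*(4*X)*4) = √(-6 + 32*X))
k(5)*(V - 3) = √(-6 + 32*5)*(4 - 3) = √(-6 + 160)*1 = √154*1 = √154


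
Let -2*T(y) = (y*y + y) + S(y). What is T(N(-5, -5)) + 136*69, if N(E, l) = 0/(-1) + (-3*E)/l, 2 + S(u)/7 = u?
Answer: 18797/2 ≈ 9398.5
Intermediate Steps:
S(u) = -14 + 7*u
N(E, l) = -3*E/l (N(E, l) = 0*(-1) - 3*E/l = 0 - 3*E/l = -3*E/l)
T(y) = 7 - 4*y - y²/2 (T(y) = -((y*y + y) + (-14 + 7*y))/2 = -((y² + y) + (-14 + 7*y))/2 = -((y + y²) + (-14 + 7*y))/2 = -(-14 + y² + 8*y)/2 = 7 - 4*y - y²/2)
T(N(-5, -5)) + 136*69 = (7 - (-12)*(-5)/(-5) - (-3*(-5)/(-5))²/2) + 136*69 = (7 - (-12)*(-5)*(-1)/5 - (-3*(-5)*(-⅕))²/2) + 9384 = (7 - 4*(-3) - ½*(-3)²) + 9384 = (7 + 12 - ½*9) + 9384 = (7 + 12 - 9/2) + 9384 = 29/2 + 9384 = 18797/2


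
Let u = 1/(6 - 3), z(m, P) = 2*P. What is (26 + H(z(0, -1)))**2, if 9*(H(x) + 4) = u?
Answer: 354025/729 ≈ 485.63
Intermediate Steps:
u = 1/3 ≈ 0.33333
H(x) = -107/27 (H(x) = -4 + (1/9)*(1/3) = -4 + 1/27 = -107/27)
(26 + H(z(0, -1)))**2 = (26 - 107/27)**2 = (595/27)**2 = 354025/729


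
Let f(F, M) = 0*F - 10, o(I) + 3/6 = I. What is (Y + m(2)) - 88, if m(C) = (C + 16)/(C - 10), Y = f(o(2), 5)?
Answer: -401/4 ≈ -100.25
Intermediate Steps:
o(I) = -½ + I
f(F, M) = -10 (f(F, M) = 0 - 10 = -10)
Y = -10
m(C) = (16 + C)/(-10 + C)
(Y + m(2)) - 88 = (-10 + (16 + 2)/(-10 + 2)) - 88 = (-10 + 18/(-8)) - 88 = (-10 - ⅛*18) - 88 = (-10 - 9/4) - 88 = -49/4 - 88 = -401/4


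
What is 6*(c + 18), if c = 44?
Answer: 372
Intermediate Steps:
6*(c + 18) = 6*(44 + 18) = 6*62 = 372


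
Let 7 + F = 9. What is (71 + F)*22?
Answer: 1606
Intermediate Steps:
F = 2 (F = -7 + 9 = 2)
(71 + F)*22 = (71 + 2)*22 = 73*22 = 1606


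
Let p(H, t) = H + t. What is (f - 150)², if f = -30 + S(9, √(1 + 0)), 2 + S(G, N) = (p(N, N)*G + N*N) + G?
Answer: 23716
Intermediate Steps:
S(G, N) = -2 + G + N² + 2*G*N (S(G, N) = -2 + (((N + N)*G + N*N) + G) = -2 + (((2*N)*G + N²) + G) = -2 + ((2*G*N + N²) + G) = -2 + ((N² + 2*G*N) + G) = -2 + (G + N² + 2*G*N) = -2 + G + N² + 2*G*N)
f = -4 (f = -30 + (-2 + 9 + (√(1 + 0))² + 2*9*√(1 + 0)) = -30 + (-2 + 9 + (√1)² + 2*9*√1) = -30 + (-2 + 9 + 1² + 2*9*1) = -30 + (-2 + 9 + 1 + 18) = -30 + 26 = -4)
(f - 150)² = (-4 - 150)² = (-154)² = 23716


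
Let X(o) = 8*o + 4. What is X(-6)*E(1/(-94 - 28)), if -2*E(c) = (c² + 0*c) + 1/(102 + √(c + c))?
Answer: 93242893/429366190 - 2*I*√61/57695 ≈ 0.21716 - 0.00027074*I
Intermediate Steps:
X(o) = 4 + 8*o
E(c) = -c²/2 - 1/(2*(102 + √2*√c)) (E(c) = -((c² + 0*c) + 1/(102 + √(c + c)))/2 = -((c² + 0) + 1/(102 + √(2*c)))/2 = -(c² + 1/(102 + √2*√c))/2 = -c²/2 - 1/(2*(102 + √2*√c)))
X(-6)*E(1/(-94 - 28)) = (4 + 8*(-6))*((-1 - 102/(-94 - 28)² - √2*(1/(-94 - 28))^(5/2))/(2*(102 + √2*√(1/(-94 - 28))))) = (4 - 48)*((-1 - 102*(1/(-122))² - √2*(1/(-122))^(5/2))/(2*(102 + √2*√(1/(-122))))) = -22*(-1 - 102*(-1/122)² - √2*(-1/122)^(5/2))/(102 + √2*√(-1/122)) = -22*(-1 - 102*1/14884 - √2*I*√122/1815848)/(102 + √2*(I*√122/122)) = -22*(-1 - 51/7442 - I*√61/907924)/(102 + I*√61/61) = -22*(-7493/7442 - I*√61/907924)/(102 + I*√61/61)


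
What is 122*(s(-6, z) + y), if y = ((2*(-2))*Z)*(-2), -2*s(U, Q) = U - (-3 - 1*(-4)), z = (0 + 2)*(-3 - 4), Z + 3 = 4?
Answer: 1403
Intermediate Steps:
Z = 1 (Z = -3 + 4 = 1)
z = -14 (z = 2*(-7) = -14)
s(U, Q) = ½ - U/2 (s(U, Q) = -(U - (-3 - 1*(-4)))/2 = -(U - (-3 + 4))/2 = -(U - 1*1)/2 = -(U - 1)/2 = -(-1 + U)/2 = ½ - U/2)
y = 8 (y = ((2*(-2))*1)*(-2) = -4*1*(-2) = -4*(-2) = 8)
122*(s(-6, z) + y) = 122*((½ - ½*(-6)) + 8) = 122*((½ + 3) + 8) = 122*(7/2 + 8) = 122*(23/2) = 1403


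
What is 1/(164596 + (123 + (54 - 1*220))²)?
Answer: 1/166445 ≈ 6.0080e-6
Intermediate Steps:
1/(164596 + (123 + (54 - 1*220))²) = 1/(164596 + (123 + (54 - 220))²) = 1/(164596 + (123 - 166)²) = 1/(164596 + (-43)²) = 1/(164596 + 1849) = 1/166445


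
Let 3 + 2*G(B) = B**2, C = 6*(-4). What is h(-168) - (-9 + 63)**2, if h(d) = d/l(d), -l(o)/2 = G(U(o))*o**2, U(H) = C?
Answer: -280705823/96264 ≈ -2916.0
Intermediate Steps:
C = -24
U(H) = -24
G(B) = -3/2 + B**2/2
l(o) = -573*o**2 (l(o) = -2*(-3/2 + (1/2)*(-24)**2)*o**2 = -2*(-3/2 + (1/2)*576)*o**2 = -2*(-3/2 + 288)*o**2 = -573*o**2)
h(d) = -1/(573*d) (h(d) = d/((-573*d**2)) = d*(-1/(573*d**2)) = -1/(573*d))
h(-168) - (-9 + 63)**2 = -1/573/(-168) - (-9 + 63)**2 = -1/573*(-1/168) - 1*54**2 = 1/96264 - 1*2916 = 1/96264 - 2916 = -280705823/96264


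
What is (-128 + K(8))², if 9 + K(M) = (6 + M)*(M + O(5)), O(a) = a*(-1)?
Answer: 9025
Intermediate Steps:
O(a) = -a
K(M) = -9 + (-5 + M)*(6 + M) (K(M) = -9 + (6 + M)*(M - 1*5) = -9 + (6 + M)*(M - 5) = -9 + (6 + M)*(-5 + M) = -9 + (-5 + M)*(6 + M))
(-128 + K(8))² = (-128 + (-39 + 8 + 8²))² = (-128 + (-39 + 8 + 64))² = (-128 + 33)² = (-95)² = 9025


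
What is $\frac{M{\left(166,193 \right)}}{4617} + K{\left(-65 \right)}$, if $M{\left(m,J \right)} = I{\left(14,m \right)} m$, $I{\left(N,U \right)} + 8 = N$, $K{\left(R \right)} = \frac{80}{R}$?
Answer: $- \frac{20308}{20007} \approx -1.015$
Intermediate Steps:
$I{\left(N,U \right)} = -8 + N$
$M{\left(m,J \right)} = 6 m$ ($M{\left(m,J \right)} = \left(-8 + 14\right) m = 6 m$)
$\frac{M{\left(166,193 \right)}}{4617} + K{\left(-65 \right)} = \frac{6 \cdot 166}{4617} + \frac{80}{-65} = 996 \cdot \frac{1}{4617} + 80 \left(- \frac{1}{65}\right) = \frac{332}{1539} - \frac{16}{13} = - \frac{20308}{20007}$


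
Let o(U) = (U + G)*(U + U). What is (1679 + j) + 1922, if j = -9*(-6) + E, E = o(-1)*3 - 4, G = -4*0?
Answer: 3657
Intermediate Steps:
G = 0
o(U) = 2*U² (o(U) = (U + 0)*(U + U) = U*(2*U) = 2*U²)
E = 2 (E = (2*(-1)²)*3 - 4 = (2*1)*3 - 4 = 2*3 - 4 = 6 - 4 = 2)
j = 56 (j = -9*(-6) + 2 = 54 + 2 = 56)
(1679 + j) + 1922 = (1679 + 56) + 1922 = 1735 + 1922 = 3657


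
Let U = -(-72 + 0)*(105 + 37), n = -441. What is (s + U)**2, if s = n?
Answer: 95707089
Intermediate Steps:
s = -441
U = 10224 (U = -(-72)*142 = -1*(-10224) = 10224)
(s + U)**2 = (-441 + 10224)**2 = 9783**2 = 95707089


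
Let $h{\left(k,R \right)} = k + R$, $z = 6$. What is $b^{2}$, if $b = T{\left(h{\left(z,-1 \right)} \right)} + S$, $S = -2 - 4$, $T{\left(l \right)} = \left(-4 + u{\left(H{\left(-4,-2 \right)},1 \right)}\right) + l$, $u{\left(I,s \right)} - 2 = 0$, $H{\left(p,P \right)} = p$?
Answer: $9$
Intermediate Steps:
$u{\left(I,s \right)} = 2$ ($u{\left(I,s \right)} = 2 + 0 = 2$)
$h{\left(k,R \right)} = R + k$
$T{\left(l \right)} = -2 + l$ ($T{\left(l \right)} = \left(-4 + 2\right) + l = -2 + l$)
$S = -6$ ($S = -2 - 4 = -6$)
$b = -3$ ($b = \left(-2 + \left(-1 + 6\right)\right) - 6 = \left(-2 + 5\right) - 6 = 3 - 6 = -3$)
$b^{2} = \left(-3\right)^{2} = 9$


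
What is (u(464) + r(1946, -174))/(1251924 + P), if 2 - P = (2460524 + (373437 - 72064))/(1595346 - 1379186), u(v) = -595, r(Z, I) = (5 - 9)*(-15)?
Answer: -115645600/270613562263 ≈ -0.00042735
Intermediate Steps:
r(Z, I) = 60 (r(Z, I) = -4*(-15) = 60)
P = -2329577/216160 (P = 2 - (2460524 + (373437 - 72064))/(1595346 - 1379186) = 2 - (2460524 + 301373)/216160 = 2 - 2761897/216160 = -2329577/216160 ≈ -10.777)
(u(464) + r(1946, -174))/(1251924 + P) = (-595 + 60)/(1251924 - 2329577/216160) = -535/270613562263/216160 = -535*216160/270613562263 = -115645600/270613562263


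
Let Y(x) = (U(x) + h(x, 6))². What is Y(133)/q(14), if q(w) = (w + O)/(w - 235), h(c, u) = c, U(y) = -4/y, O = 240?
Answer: -69119788725/4493006 ≈ -15384.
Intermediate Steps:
q(w) = (240 + w)/(-235 + w) (q(w) = (w + 240)/(w - 235) = (240 + w)/(-235 + w))
Y(x) = (x - 4/x)² (Y(x) = (-4/x + x)² = (x - 4/x)²)
Y(133)/q(14) = ((-4 + 133²)²/133²)/(((240 + 14)/(-235 + 14))) = ((-4 + 17689)²/17689)/((254/(-221))) = ((1/17689)*17685²)/((-1/221*254)) = ((1/17689)*312759225)/(-254/221) = (312759225/17689)*(-221/254) = -69119788725/4493006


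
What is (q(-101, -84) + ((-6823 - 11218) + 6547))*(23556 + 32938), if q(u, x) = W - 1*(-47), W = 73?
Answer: -642562756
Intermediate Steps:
q(u, x) = 120 (q(u, x) = 73 - 1*(-47) = 73 + 47 = 120)
(q(-101, -84) + ((-6823 - 11218) + 6547))*(23556 + 32938) = (120 + ((-6823 - 11218) + 6547))*(23556 + 32938) = (120 + (-18041 + 6547))*56494 = (120 - 11494)*56494 = -11374*56494 = -642562756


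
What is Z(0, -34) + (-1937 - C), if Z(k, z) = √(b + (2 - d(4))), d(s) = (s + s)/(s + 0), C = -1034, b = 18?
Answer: -903 + 3*√2 ≈ -898.76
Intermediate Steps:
d(s) = 2 (d(s) = (2*s)/s = 2)
Z(k, z) = 3*√2 (Z(k, z) = √(18 + (2 - 1*2)) = √(18 + (2 - 2)) = √(18 + 0) = √18 = 3*√2)
Z(0, -34) + (-1937 - C) = 3*√2 + (-1937 - 1*(-1034)) = 3*√2 + (-1937 + 1034) = 3*√2 - 903 = -903 + 3*√2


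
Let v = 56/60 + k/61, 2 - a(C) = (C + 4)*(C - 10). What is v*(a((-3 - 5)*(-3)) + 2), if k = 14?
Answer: -412832/915 ≈ -451.18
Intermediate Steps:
a(C) = 2 - (-10 + C)*(4 + C) (a(C) = 2 - (C + 4)*(C - 10) = 2 - (4 + C)*(-10 + C) = 2 - (-10 + C)*(4 + C))
v = 1064/915 (v = 56/60 + 14/61 = 56*(1/60) + 14*(1/61) = 14/15 + 14/61 = 1064/915 ≈ 1.1628)
v*(a((-3 - 5)*(-3)) + 2) = 1064*((42 - ((-3 - 5)*(-3))² + 6*((-3 - 5)*(-3))) + 2)/915 = 1064*((42 - (-8*(-3))² + 6*(-8*(-3))) + 2)/915 = 1064*((42 - 1*24² + 6*24) + 2)/915 = 1064*((42 - 1*576 + 144) + 2)/915 = 1064*((42 - 576 + 144) + 2)/915 = 1064*(-390 + 2)/915 = (1064/915)*(-388) = -412832/915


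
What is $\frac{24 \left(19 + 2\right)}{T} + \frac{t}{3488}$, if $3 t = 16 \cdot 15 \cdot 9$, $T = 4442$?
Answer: $\frac{154881}{484178} \approx 0.31988$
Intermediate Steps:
$t = 720$ ($t = \frac{16 \cdot 15 \cdot 9}{3} = \frac{240 \cdot 9}{3} = \frac{1}{3} \cdot 2160 = 720$)
$\frac{24 \left(19 + 2\right)}{T} + \frac{t}{3488} = \frac{24 \left(19 + 2\right)}{4442} + \frac{720}{3488} = 24 \cdot 21 \cdot \frac{1}{4442} + 720 \cdot \frac{1}{3488} = 504 \cdot \frac{1}{4442} + \frac{45}{218} = \frac{252}{2221} + \frac{45}{218} = \frac{154881}{484178}$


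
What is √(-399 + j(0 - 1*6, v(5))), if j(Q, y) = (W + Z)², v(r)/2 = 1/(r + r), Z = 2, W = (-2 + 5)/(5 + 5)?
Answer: I*√39371/10 ≈ 19.842*I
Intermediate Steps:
W = 3/10 ≈ 0.30000
v(r) = 1/r (v(r) = 2/(r + r) = 2/((2*r)) = 2*(1/(2*r)) = 1/r)
j(Q, y) = 529/100 (j(Q, y) = (3/10 + 2)² = (23/10)² = 529/100)
√(-399 + j(0 - 1*6, v(5))) = √(-399 + 529/100) = √(-39371/100) = I*√39371/10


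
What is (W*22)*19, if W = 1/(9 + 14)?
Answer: 418/23 ≈ 18.174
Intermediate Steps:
W = 1/23 ≈ 0.043478
(W*22)*19 = ((1/23)*22)*19 = (22/23)*19 = 418/23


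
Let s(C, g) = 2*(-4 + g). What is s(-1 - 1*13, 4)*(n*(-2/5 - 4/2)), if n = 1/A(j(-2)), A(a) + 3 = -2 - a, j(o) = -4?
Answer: 0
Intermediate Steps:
s(C, g) = -8 + 2*g
A(a) = -5 - a (A(a) = -3 + (-2 - a) = -5 - a)
n = -1 (n = 1/(-5 - 1*(-4)) = 1/(-5 + 4) = 1/(-1) = -1)
s(-1 - 1*13, 4)*(n*(-2/5 - 4/2)) = (-8 + 2*4)*(-(-2/5 - 4/2)) = (-8 + 8)*(-(-2*⅕ - 4*½)) = 0*(-(-⅖ - 2)) = 0*(-1*(-12/5)) = 0*(12/5) = 0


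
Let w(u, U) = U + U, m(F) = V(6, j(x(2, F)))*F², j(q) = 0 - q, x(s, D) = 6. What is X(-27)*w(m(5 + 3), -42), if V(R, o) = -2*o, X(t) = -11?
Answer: 924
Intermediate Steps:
j(q) = -q
m(F) = 12*F² (m(F) = (-(-2)*6)*F² = (-2*(-6))*F² = 12*F²)
w(u, U) = 2*U
X(-27)*w(m(5 + 3), -42) = -22*(-42) = -11*(-84) = 924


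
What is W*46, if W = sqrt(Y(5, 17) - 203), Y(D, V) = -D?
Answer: 184*I*sqrt(13) ≈ 663.42*I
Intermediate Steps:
W = 4*I*sqrt(13) (W = sqrt(-1*5 - 203) = sqrt(-5 - 203) = sqrt(-208) = 4*I*sqrt(13) ≈ 14.422*I)
W*46 = (4*I*sqrt(13))*46 = 184*I*sqrt(13)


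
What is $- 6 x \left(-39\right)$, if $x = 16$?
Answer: $3744$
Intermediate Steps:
$- 6 x \left(-39\right) = \left(-6\right) 16 \left(-39\right) = \left(-96\right) \left(-39\right) = 3744$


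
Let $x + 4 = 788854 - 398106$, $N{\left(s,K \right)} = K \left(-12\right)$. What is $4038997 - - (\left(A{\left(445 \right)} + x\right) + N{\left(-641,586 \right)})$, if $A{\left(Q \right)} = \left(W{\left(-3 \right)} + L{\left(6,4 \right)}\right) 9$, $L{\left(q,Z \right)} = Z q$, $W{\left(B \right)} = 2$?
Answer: $4422943$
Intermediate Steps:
$N{\left(s,K \right)} = - 12 K$
$x = 390744$ ($x = -4 + \left(788854 - 398106\right) = -4 + 390748 = 390744$)
$A{\left(Q \right)} = 234$ ($A{\left(Q \right)} = \left(2 + 4 \cdot 6\right) 9 = \left(2 + 24\right) 9 = 26 \cdot 9 = 234$)
$4038997 - - (\left(A{\left(445 \right)} + x\right) + N{\left(-641,586 \right)}) = 4038997 - - (\left(234 + 390744\right) - 7032) = 4038997 - - (390978 - 7032) = 4038997 - \left(-1\right) 383946 = 4038997 - -383946 = 4038997 + 383946 = 4422943$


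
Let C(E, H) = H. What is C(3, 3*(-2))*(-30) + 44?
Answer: 224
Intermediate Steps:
C(3, 3*(-2))*(-30) + 44 = (3*(-2))*(-30) + 44 = -6*(-30) + 44 = 180 + 44 = 224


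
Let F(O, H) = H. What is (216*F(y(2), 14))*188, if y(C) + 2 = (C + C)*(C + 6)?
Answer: 568512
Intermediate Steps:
y(C) = -2 + 2*C*(6 + C) (y(C) = -2 + (C + C)*(C + 6) = -2 + (2*C)*(6 + C) = -2 + 2*C*(6 + C))
(216*F(y(2), 14))*188 = (216*14)*188 = 3024*188 = 568512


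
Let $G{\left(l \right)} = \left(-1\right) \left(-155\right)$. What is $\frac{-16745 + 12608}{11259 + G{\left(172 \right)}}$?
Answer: $- \frac{4137}{11414} \approx -0.36245$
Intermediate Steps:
$G{\left(l \right)} = 155$
$\frac{-16745 + 12608}{11259 + G{\left(172 \right)}} = \frac{-16745 + 12608}{11259 + 155} = - \frac{4137}{11414}$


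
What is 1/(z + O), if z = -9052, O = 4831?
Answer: -1/4221 ≈ -0.00023691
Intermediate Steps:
1/(z + O) = 1/(-9052 + 4831) = 1/(-4221) = -1/4221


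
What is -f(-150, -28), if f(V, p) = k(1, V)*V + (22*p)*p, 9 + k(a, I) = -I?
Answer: 3902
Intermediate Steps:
k(a, I) = -9 - I
f(V, p) = 22*p² + V*(-9 - V) (f(V, p) = (-9 - V)*V + (22*p)*p = V*(-9 - V) + 22*p² = 22*p² + V*(-9 - V))
-f(-150, -28) = -(22*(-28)² - 1*(-150)*(9 - 150)) = -(22*784 - 1*(-150)*(-141)) = -(17248 - 21150) = -1*(-3902) = 3902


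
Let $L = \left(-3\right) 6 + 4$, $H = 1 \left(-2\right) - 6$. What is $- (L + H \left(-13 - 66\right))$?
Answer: $-618$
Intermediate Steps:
$H = -8$ ($H = -2 - 6 = -8$)
$L = -14$ ($L = -18 + 4 = -14$)
$- (L + H \left(-13 - 66\right)) = - (-14 - 8 \left(-13 - 66\right)) = - (-14 - -632) = - (-14 + 632) = \left(-1\right) 618 = -618$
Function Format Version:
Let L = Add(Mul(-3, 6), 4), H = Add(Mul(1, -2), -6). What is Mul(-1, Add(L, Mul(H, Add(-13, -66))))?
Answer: -618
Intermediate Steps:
H = -8 (H = Add(-2, -6) = -8)
L = -14 (L = Add(-18, 4) = -14)
Mul(-1, Add(L, Mul(H, Add(-13, -66)))) = Mul(-1, Add(-14, Mul(-8, Add(-13, -66)))) = Mul(-1, Add(-14, Mul(-8, -79))) = Mul(-1, Add(-14, 632)) = Mul(-1, 618) = -618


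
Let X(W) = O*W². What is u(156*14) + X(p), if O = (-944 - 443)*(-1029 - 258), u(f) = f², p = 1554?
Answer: 4310796459060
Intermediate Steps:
O = 1785069 (O = -1387*(-1287) = 1785069)
X(W) = 1785069*W²
u(156*14) + X(p) = (156*14)² + 1785069*1554² = 2184² + 1785069*2414916 = 4769856 + 4310791689204 = 4310796459060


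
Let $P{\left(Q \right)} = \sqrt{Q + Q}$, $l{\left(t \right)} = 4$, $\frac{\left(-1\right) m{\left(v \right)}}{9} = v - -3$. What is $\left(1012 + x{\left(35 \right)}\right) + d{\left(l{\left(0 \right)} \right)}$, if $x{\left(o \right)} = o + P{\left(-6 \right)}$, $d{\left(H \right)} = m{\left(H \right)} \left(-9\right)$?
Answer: $1614 + 2 i \sqrt{3} \approx 1614.0 + 3.4641 i$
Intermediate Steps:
$m{\left(v \right)} = -27 - 9 v$ ($m{\left(v \right)} = - 9 \left(v - -3\right) = - 9 \left(v + 3\right) = - 9 \left(3 + v\right) = -27 - 9 v$)
$P{\left(Q \right)} = \sqrt{2} \sqrt{Q}$ ($P{\left(Q \right)} = \sqrt{2 Q} = \sqrt{2} \sqrt{Q}$)
$d{\left(H \right)} = 243 + 81 H$ ($d{\left(H \right)} = \left(-27 - 9 H\right) \left(-9\right) = 243 + 81 H$)
$x{\left(o \right)} = o + 2 i \sqrt{3}$ ($x{\left(o \right)} = o + \sqrt{2} \sqrt{-6} = o + \sqrt{2} i \sqrt{6} = o + 2 i \sqrt{3}$)
$\left(1012 + x{\left(35 \right)}\right) + d{\left(l{\left(0 \right)} \right)} = \left(1012 + \left(35 + 2 i \sqrt{3}\right)\right) + \left(243 + 81 \cdot 4\right) = \left(1047 + 2 i \sqrt{3}\right) + \left(243 + 324\right) = \left(1047 + 2 i \sqrt{3}\right) + 567 = 1614 + 2 i \sqrt{3}$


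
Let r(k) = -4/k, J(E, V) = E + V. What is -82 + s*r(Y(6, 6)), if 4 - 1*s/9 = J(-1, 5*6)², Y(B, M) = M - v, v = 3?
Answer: 9962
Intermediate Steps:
Y(B, M) = -3 + M (Y(B, M) = M - 1*3 = M - 3 = -3 + M)
s = -7533 (s = 36 - 9*(-1 + 5*6)² = 36 - 9*(-1 + 30)² = 36 - 9*29² = 36 - 9*841 = 36 - 7569 = -7533)
-82 + s*r(Y(6, 6)) = -82 - (-30132)/(-3 + 6) = -82 - (-30132)/3 = -82 - 7533*(-4/3) = -82 + 10044 = 9962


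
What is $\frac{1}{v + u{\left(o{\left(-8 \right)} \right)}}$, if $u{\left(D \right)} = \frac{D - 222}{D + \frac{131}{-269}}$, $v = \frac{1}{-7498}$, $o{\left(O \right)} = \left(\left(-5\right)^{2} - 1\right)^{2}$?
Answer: $\frac{50469038}{31036945} \approx 1.6261$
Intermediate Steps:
$o{\left(O \right)} = 576$ ($o{\left(O \right)} = \left(25 - 1\right)^{2} = 24^{2} = 576$)
$v = - \frac{1}{7498} \approx -0.00013337$
$u{\left(D \right)} = \frac{-222 + D}{- \frac{131}{269} + D}$ ($u{\left(D \right)} = \frac{-222 + D}{D + 131 \left(- \frac{1}{269}\right)} = \frac{-222 + D}{D - \frac{131}{269}} = \frac{-222 + D}{- \frac{131}{269} + D}$)
$\frac{1}{v + u{\left(o{\left(-8 \right)} \right)}} = \frac{1}{- \frac{1}{7498} + \frac{269 \left(-222 + 576\right)}{-131 + 269 \cdot 576}} = \frac{1}{- \frac{1}{7498} + 269 \frac{1}{-131 + 154944} \cdot 354} = \frac{1}{- \frac{1}{7498} + 269 \cdot \frac{1}{154813} \cdot 354} = \frac{1}{- \frac{1}{7498} + \frac{95226}{154813}} = \frac{1}{\frac{31036945}{50469038}} = \frac{50469038}{31036945}$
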